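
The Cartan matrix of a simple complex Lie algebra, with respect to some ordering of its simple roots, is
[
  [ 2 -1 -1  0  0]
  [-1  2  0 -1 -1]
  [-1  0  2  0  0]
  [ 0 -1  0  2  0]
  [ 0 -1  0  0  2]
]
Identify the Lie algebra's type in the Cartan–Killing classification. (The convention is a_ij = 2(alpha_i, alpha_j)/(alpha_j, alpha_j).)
The matrix has rank 5 with 2's on the diagonal. Reading the off-diagonal entries as Dynkin edges (a single edge where a_ij = a_ji = -1; a double or triple edge where a_ij * a_ji = 2 or 3), the diagram is a chain of 3 nodes with a fork of two nodes at one end (D_5). One simple-root ordering that puts it in standard form is (alpha_3, alpha_1, alpha_2, alpha_4, alpha_5). So the algebra is type D_5, i.e. so(10).

D5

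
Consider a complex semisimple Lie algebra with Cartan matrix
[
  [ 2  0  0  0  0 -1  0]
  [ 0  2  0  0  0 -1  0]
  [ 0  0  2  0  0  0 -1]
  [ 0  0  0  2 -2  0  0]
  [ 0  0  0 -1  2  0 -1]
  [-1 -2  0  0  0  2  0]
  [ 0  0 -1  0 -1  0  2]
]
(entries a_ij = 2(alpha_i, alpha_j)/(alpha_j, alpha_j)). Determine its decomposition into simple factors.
The diagram associated to this matrix has two connected components: the simple roots {alpha_1, alpha_2, alpha_6} form a chain of 3 nodes with a double edge at one end; the terminal node there is the unique short simple root (B_3), and {alpha_3, alpha_4, alpha_5, alpha_7} form a chain of 4 nodes with a double edge at one end; the terminal node there is the unique long simple root (C_4). A semisimple Lie algebra decomposes uniquely as the direct sum of simple ideals, one per connected component of its Dynkin diagram, so g ≅ B_3 ⊕ C_4 (dimension 21 + 36 = 57).

B_3 ⊕ C_4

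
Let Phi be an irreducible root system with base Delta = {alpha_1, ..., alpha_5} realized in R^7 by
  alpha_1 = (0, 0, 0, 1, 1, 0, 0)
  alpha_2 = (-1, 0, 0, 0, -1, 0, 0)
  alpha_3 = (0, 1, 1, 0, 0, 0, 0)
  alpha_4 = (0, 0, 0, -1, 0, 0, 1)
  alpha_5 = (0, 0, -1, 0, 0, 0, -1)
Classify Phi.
type A_5

Compute the Cartan integers a_ij = 2(alpha_i, alpha_j)/(alpha_j, alpha_j); the resulting 5x5 Cartan matrix is
[[2, -1, 0, -1, 0], [-1, 2, 0, 0, 0], [0, 0, 2, 0, -1], [-1, 0, 0, 2, -1], [0, 0, -1, -1, 2]].
All simple roots have the same length, so the diagram is simply laced. The associated Dynkin diagram is a chain of 5 nodes with single edges (A_5), so the type is A_5 (the algebra sl(6)).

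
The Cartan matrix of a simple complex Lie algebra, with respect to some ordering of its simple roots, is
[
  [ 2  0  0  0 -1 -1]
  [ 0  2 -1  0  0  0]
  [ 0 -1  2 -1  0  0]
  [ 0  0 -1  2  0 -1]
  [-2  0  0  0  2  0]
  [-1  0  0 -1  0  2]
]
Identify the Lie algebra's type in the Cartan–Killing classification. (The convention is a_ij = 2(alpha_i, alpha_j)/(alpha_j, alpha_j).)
The matrix has rank 6 with 2's on the diagonal. Reading the off-diagonal entries as Dynkin edges (a single edge where a_ij = a_ji = -1; a double or triple edge where a_ij * a_ji = 2 or 3), the diagram is a chain of 6 nodes with a double edge at one end; the terminal node there is the unique long simple root (C_6). One simple-root ordering that puts it in standard form is (alpha_2, alpha_3, alpha_4, alpha_6, alpha_1, alpha_5). So the algebra is type C_6, i.e. sp(12).

C6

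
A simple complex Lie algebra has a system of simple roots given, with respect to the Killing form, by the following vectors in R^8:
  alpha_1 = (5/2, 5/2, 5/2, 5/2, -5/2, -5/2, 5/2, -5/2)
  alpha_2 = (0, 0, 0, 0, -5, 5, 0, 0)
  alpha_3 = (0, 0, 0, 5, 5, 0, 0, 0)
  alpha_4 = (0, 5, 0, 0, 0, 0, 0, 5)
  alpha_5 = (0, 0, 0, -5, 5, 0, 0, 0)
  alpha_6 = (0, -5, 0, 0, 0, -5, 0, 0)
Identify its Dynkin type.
Compute the Cartan integers a_ij = 2(alpha_i, alpha_j)/(alpha_j, alpha_j); the resulting 6x6 Cartan matrix is
[[2, 0, 0, 0, -1, 0], [0, 2, -1, 0, -1, -1], [0, -1, 2, 0, 0, 0], [0, 0, 0, 2, 0, -1], [-1, -1, 0, 0, 2, 0], [0, -1, 0, -1, 0, 2]].
All simple roots have the same length, so the diagram is simply laced. The associated Dynkin diagram is a chain of 5 nodes with one extra node attached to the third node from one end (E_6), so the type is E_6.

E6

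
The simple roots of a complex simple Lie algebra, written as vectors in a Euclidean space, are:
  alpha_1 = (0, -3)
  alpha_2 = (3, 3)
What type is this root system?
Compute the Cartan integers a_ij = 2(alpha_i, alpha_j)/(alpha_j, alpha_j); the resulting 2x2 Cartan matrix is
[[2, -1], [-2, 2]].
The roots have two lengths (squared-length ratio 2:1); the short ones are alpha_{1}. The associated Dynkin diagram is a chain of 2 nodes with a double edge at one end; the terminal node there is the unique short simple root (B_2), so the type is B_2 (the algebra so(5)).

type B_2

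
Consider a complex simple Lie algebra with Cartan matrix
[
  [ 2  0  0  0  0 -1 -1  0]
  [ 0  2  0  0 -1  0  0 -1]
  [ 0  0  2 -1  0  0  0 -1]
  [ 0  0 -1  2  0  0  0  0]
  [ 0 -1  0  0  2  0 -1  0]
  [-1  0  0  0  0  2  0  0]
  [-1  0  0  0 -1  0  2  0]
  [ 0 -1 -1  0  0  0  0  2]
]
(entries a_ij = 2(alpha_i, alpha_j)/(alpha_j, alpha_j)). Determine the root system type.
A8

The matrix has rank 8 with 2's on the diagonal. Reading the off-diagonal entries as Dynkin edges (a single edge where a_ij = a_ji = -1; a double or triple edge where a_ij * a_ji = 2 or 3), the diagram is a chain of 8 nodes with single edges (A_8). One simple-root ordering that puts it in standard form is (alpha_4, alpha_3, alpha_8, alpha_2, alpha_5, alpha_7, alpha_1, alpha_6). So the algebra is type A_8, i.e. sl(9).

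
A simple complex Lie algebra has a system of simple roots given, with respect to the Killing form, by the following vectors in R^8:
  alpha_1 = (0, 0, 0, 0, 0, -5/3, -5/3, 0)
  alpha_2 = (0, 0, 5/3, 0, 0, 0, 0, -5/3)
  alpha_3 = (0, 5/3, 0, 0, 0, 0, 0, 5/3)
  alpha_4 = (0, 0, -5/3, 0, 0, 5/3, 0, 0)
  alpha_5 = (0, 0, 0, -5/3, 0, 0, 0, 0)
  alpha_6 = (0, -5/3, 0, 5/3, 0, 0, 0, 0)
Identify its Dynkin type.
Compute the Cartan integers a_ij = 2(alpha_i, alpha_j)/(alpha_j, alpha_j); the resulting 6x6 Cartan matrix is
[[2, 0, 0, -1, 0, 0], [0, 2, -1, -1, 0, 0], [0, -1, 2, 0, 0, -1], [-1, -1, 0, 2, 0, 0], [0, 0, 0, 0, 2, -1], [0, 0, -1, 0, -2, 2]].
The roots have two lengths (squared-length ratio 2:1); the short ones are alpha_{5}. The associated Dynkin diagram is a chain of 6 nodes with a double edge at one end; the terminal node there is the unique short simple root (B_6), so the type is B_6 (the algebra so(13)).

B_6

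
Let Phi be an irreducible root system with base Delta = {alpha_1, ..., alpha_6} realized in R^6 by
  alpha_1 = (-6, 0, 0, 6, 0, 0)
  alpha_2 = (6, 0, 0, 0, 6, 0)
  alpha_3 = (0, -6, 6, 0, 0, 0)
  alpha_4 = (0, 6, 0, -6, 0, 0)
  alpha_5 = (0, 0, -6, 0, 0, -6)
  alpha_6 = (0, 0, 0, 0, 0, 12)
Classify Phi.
Compute the Cartan integers a_ij = 2(alpha_i, alpha_j)/(alpha_j, alpha_j); the resulting 6x6 Cartan matrix is
[[2, -1, 0, -1, 0, 0], [-1, 2, 0, 0, 0, 0], [0, 0, 2, -1, -1, 0], [-1, 0, -1, 2, 0, 0], [0, 0, -1, 0, 2, -1], [0, 0, 0, 0, -2, 2]].
The roots have two lengths (squared-length ratio 2:1); the short ones are alpha_{1,2,3,4,5}. The associated Dynkin diagram is a chain of 6 nodes with a double edge at one end; the terminal node there is the unique long simple root (C_6), so the type is C_6 (the algebra sp(12)).

C_6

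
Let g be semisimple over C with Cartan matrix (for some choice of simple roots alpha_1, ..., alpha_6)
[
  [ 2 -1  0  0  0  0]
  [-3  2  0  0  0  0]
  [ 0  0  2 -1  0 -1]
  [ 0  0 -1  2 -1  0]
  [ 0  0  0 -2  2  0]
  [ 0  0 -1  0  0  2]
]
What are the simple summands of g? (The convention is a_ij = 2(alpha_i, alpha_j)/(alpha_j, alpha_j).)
type C_4 ⊕ type G_2

The diagram associated to this matrix has two connected components: the simple roots {alpha_3, alpha_4, alpha_5, alpha_6} form a chain of 4 nodes with a double edge at one end; the terminal node there is the unique long simple root (C_4), and {alpha_1, alpha_2} form two nodes joined by a triple edge (G_2). A semisimple Lie algebra decomposes uniquely as the direct sum of simple ideals, one per connected component of its Dynkin diagram, so g ≅ C_4 ⊕ G_2 (dimension 36 + 14 = 50).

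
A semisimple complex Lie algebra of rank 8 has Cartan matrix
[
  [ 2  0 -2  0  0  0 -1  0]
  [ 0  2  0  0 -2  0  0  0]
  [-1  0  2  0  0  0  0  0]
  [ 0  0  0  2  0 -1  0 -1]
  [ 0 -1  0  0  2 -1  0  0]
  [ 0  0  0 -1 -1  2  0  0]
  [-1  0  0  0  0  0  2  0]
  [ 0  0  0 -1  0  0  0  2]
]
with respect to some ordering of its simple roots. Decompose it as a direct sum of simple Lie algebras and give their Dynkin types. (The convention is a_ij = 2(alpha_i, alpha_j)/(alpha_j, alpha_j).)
The diagram associated to this matrix has two connected components: the simple roots {alpha_1, alpha_3, alpha_7} form a chain of 3 nodes with a double edge at one end; the terminal node there is the unique short simple root (B_3), and {alpha_2, alpha_4, alpha_5, alpha_6, alpha_8} form a chain of 5 nodes with a double edge at one end; the terminal node there is the unique long simple root (C_5). A semisimple Lie algebra decomposes uniquely as the direct sum of simple ideals, one per connected component of its Dynkin diagram, so g ≅ B_3 ⊕ C_5 (dimension 21 + 55 = 76).

B_3 + C_5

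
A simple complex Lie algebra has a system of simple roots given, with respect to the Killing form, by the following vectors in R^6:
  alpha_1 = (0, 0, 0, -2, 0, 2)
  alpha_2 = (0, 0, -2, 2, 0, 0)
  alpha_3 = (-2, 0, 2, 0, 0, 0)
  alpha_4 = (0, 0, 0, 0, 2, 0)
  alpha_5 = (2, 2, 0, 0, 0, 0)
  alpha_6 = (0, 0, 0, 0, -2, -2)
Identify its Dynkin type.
B6

Compute the Cartan integers a_ij = 2(alpha_i, alpha_j)/(alpha_j, alpha_j); the resulting 6x6 Cartan matrix is
[[2, -1, 0, 0, 0, -1], [-1, 2, -1, 0, 0, 0], [0, -1, 2, 0, -1, 0], [0, 0, 0, 2, 0, -1], [0, 0, -1, 0, 2, 0], [-1, 0, 0, -2, 0, 2]].
The roots have two lengths (squared-length ratio 2:1); the short ones are alpha_{4}. The associated Dynkin diagram is a chain of 6 nodes with a double edge at one end; the terminal node there is the unique short simple root (B_6), so the type is B_6 (the algebra so(13)).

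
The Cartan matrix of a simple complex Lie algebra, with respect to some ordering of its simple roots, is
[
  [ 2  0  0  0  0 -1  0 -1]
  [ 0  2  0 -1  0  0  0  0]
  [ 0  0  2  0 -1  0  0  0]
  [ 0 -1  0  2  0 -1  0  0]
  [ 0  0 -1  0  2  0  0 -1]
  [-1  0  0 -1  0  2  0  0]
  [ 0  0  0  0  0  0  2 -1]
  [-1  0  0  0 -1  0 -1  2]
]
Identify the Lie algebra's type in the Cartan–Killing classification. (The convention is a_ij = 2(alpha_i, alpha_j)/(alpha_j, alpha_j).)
The matrix has rank 8 with 2's on the diagonal. Reading the off-diagonal entries as Dynkin edges (a single edge where a_ij = a_ji = -1; a double or triple edge where a_ij * a_ji = 2 or 3), the diagram is a chain of 7 nodes with one extra node attached to the third node from one end (E_8). One simple-root ordering that puts it in standard form is (alpha_3, alpha_7, alpha_5, alpha_8, alpha_1, alpha_6, alpha_4, alpha_2). So the algebra is type E_8.

type E_8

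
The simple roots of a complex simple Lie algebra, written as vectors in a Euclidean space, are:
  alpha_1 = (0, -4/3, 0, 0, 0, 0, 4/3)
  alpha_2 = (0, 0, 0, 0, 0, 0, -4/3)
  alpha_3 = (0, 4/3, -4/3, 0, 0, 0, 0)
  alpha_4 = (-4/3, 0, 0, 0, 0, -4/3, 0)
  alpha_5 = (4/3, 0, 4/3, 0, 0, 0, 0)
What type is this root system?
Compute the Cartan integers a_ij = 2(alpha_i, alpha_j)/(alpha_j, alpha_j); the resulting 5x5 Cartan matrix is
[[2, -2, -1, 0, 0], [-1, 2, 0, 0, 0], [-1, 0, 2, 0, -1], [0, 0, 0, 2, -1], [0, 0, -1, -1, 2]].
The roots have two lengths (squared-length ratio 2:1); the short ones are alpha_{2}. The associated Dynkin diagram is a chain of 5 nodes with a double edge at one end; the terminal node there is the unique short simple root (B_5), so the type is B_5 (the algebra so(11)).

B_5 (so(11))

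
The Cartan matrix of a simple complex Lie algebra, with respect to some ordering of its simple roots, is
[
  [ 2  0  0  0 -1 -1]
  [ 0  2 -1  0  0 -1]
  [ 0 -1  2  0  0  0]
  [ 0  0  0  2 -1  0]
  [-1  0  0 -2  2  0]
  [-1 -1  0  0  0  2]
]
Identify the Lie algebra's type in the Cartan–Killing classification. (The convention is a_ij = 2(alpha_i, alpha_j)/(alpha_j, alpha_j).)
The matrix has rank 6 with 2's on the diagonal. Reading the off-diagonal entries as Dynkin edges (a single edge where a_ij = a_ji = -1; a double or triple edge where a_ij * a_ji = 2 or 3), the diagram is a chain of 6 nodes with a double edge at one end; the terminal node there is the unique short simple root (B_6). One simple-root ordering that puts it in standard form is (alpha_3, alpha_2, alpha_6, alpha_1, alpha_5, alpha_4). So the algebra is type B_6, i.e. so(13).

B_6 (so(13))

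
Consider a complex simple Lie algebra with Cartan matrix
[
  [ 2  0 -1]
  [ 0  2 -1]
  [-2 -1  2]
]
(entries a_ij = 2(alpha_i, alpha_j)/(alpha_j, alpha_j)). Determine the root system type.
B3

The matrix has rank 3 with 2's on the diagonal. Reading the off-diagonal entries as Dynkin edges (a single edge where a_ij = a_ji = -1; a double or triple edge where a_ij * a_ji = 2 or 3), the diagram is a chain of 3 nodes with a double edge at one end; the terminal node there is the unique short simple root (B_3). One simple-root ordering that puts it in standard form is (alpha_2, alpha_3, alpha_1). So the algebra is type B_3, i.e. so(7).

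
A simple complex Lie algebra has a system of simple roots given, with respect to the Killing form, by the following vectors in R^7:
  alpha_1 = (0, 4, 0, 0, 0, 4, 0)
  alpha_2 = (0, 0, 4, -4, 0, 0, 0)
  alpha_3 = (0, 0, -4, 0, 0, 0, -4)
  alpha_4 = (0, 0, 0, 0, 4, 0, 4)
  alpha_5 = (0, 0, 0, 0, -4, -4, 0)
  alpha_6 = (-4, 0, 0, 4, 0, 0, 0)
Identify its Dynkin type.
type A_6

Compute the Cartan integers a_ij = 2(alpha_i, alpha_j)/(alpha_j, alpha_j); the resulting 6x6 Cartan matrix is
[[2, 0, 0, 0, -1, 0], [0, 2, -1, 0, 0, -1], [0, -1, 2, -1, 0, 0], [0, 0, -1, 2, -1, 0], [-1, 0, 0, -1, 2, 0], [0, -1, 0, 0, 0, 2]].
All simple roots have the same length, so the diagram is simply laced. The associated Dynkin diagram is a chain of 6 nodes with single edges (A_6), so the type is A_6 (the algebra sl(7)).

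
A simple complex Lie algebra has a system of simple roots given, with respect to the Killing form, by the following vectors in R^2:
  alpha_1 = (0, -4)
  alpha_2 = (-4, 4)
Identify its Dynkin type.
type B_2

Compute the Cartan integers a_ij = 2(alpha_i, alpha_j)/(alpha_j, alpha_j); the resulting 2x2 Cartan matrix is
[[2, -1], [-2, 2]].
The roots have two lengths (squared-length ratio 2:1); the short ones are alpha_{1}. The associated Dynkin diagram is a chain of 2 nodes with a double edge at one end; the terminal node there is the unique short simple root (B_2), so the type is B_2 (the algebra so(5)).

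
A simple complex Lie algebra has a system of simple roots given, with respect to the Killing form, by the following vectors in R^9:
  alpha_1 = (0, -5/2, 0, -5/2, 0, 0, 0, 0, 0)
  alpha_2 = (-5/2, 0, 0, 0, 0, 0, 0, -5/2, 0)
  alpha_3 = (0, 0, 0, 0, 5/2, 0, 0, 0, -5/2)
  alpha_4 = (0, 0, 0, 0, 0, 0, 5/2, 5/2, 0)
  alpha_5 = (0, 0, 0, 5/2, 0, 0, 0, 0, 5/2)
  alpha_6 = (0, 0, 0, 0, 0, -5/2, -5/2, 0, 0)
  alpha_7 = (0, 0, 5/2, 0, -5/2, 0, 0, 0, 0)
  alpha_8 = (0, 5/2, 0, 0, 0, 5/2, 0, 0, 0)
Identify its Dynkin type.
A_8 (sl(9))

Compute the Cartan integers a_ij = 2(alpha_i, alpha_j)/(alpha_j, alpha_j); the resulting 8x8 Cartan matrix is
[[2, 0, 0, 0, -1, 0, 0, -1], [0, 2, 0, -1, 0, 0, 0, 0], [0, 0, 2, 0, -1, 0, -1, 0], [0, -1, 0, 2, 0, -1, 0, 0], [-1, 0, -1, 0, 2, 0, 0, 0], [0, 0, 0, -1, 0, 2, 0, -1], [0, 0, -1, 0, 0, 0, 2, 0], [-1, 0, 0, 0, 0, -1, 0, 2]].
All simple roots have the same length, so the diagram is simply laced. The associated Dynkin diagram is a chain of 8 nodes with single edges (A_8), so the type is A_8 (the algebra sl(9)).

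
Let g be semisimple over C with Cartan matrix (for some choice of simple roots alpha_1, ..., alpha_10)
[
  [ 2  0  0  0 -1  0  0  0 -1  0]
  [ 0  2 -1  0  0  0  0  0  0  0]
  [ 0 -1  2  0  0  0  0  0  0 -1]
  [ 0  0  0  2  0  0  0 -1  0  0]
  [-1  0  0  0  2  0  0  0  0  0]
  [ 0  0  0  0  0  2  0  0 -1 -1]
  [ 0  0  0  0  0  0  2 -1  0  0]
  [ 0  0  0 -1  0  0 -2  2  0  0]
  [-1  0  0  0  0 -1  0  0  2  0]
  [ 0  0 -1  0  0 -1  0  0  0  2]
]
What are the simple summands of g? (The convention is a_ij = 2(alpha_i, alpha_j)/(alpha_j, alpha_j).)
type A_7 ⊕ type B_3

The diagram associated to this matrix has two connected components: the simple roots {alpha_1, alpha_2, alpha_3, alpha_5, alpha_6, alpha_9, alpha_10} form a chain of 7 nodes with single edges (A_7), and {alpha_4, alpha_7, alpha_8} form a chain of 3 nodes with a double edge at one end; the terminal node there is the unique short simple root (B_3). A semisimple Lie algebra decomposes uniquely as the direct sum of simple ideals, one per connected component of its Dynkin diagram, so g ≅ A_7 ⊕ B_3 (dimension 63 + 21 = 84).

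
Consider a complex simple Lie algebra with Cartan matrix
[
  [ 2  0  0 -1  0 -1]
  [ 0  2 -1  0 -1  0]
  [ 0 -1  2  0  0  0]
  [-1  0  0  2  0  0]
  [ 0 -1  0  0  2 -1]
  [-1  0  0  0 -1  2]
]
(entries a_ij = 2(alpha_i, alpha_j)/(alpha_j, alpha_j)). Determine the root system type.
The matrix has rank 6 with 2's on the diagonal. Reading the off-diagonal entries as Dynkin edges (a single edge where a_ij = a_ji = -1; a double or triple edge where a_ij * a_ji = 2 or 3), the diagram is a chain of 6 nodes with single edges (A_6). One simple-root ordering that puts it in standard form is (alpha_3, alpha_2, alpha_5, alpha_6, alpha_1, alpha_4). So the algebra is type A_6, i.e. sl(7).

A_6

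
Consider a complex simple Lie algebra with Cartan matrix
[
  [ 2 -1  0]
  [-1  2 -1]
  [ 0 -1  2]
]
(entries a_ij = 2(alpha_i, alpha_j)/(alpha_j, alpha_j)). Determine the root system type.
type A_3

The matrix has rank 3 with 2's on the diagonal. Reading the off-diagonal entries as Dynkin edges (a single edge where a_ij = a_ji = -1; a double or triple edge where a_ij * a_ji = 2 or 3), the diagram is a chain of 3 nodes with single edges (A_3). One simple-root ordering that puts it in standard form is (alpha_3, alpha_2, alpha_1). So the algebra is type A_3, i.e. sl(4).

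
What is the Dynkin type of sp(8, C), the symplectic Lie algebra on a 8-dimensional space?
C_4 (sp(8))

This is sp(8), which has dimension 8(8+1)/2 = 36 and rank 8/2 = 4. In the classification of classical Lie algebras, the symplectic algebra sp(2n) has type C_n; here n = 4, so the Dynkin diagram is a chain of 4 nodes with a double edge at one end; the terminal node there is the unique long simple root (C_4). Hence the type is C_4.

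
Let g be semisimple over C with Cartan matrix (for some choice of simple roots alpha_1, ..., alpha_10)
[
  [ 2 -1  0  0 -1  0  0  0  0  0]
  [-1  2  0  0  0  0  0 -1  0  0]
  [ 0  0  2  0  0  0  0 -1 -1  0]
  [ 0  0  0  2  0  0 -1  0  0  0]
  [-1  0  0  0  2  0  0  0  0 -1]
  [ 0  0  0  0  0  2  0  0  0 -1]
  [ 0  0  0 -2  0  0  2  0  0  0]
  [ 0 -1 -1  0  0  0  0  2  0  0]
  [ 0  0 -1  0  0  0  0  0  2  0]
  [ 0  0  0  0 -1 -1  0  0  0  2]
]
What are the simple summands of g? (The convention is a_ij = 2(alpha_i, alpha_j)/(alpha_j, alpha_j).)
The diagram associated to this matrix has two connected components: the simple roots {alpha_1, alpha_2, alpha_3, alpha_5, alpha_6, alpha_8, alpha_9, alpha_10} form a chain of 8 nodes with single edges (A_8), and {alpha_4, alpha_7} form a chain of 2 nodes with a double edge at one end; the terminal node there is the unique short simple root (B_2). A semisimple Lie algebra decomposes uniquely as the direct sum of simple ideals, one per connected component of its Dynkin diagram, so g ≅ A_8 ⊕ B_2 (dimension 80 + 10 = 90).

A_8 (sl(9)) + B_2 (so(5))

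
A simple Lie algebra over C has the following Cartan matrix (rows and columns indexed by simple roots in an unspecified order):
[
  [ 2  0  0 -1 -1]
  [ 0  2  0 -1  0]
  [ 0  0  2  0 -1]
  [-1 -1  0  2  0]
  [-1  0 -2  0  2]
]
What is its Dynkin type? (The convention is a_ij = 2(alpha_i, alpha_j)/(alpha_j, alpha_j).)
The matrix has rank 5 with 2's on the diagonal. Reading the off-diagonal entries as Dynkin edges (a single edge where a_ij = a_ji = -1; a double or triple edge where a_ij * a_ji = 2 or 3), the diagram is a chain of 5 nodes with a double edge at one end; the terminal node there is the unique short simple root (B_5). One simple-root ordering that puts it in standard form is (alpha_2, alpha_4, alpha_1, alpha_5, alpha_3). So the algebra is type B_5, i.e. so(11).

B_5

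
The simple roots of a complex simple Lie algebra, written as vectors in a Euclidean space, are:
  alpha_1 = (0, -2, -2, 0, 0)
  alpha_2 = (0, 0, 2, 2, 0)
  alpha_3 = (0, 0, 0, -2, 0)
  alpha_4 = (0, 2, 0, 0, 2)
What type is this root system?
Compute the Cartan integers a_ij = 2(alpha_i, alpha_j)/(alpha_j, alpha_j); the resulting 4x4 Cartan matrix is
[[2, -1, 0, -1], [-1, 2, -2, 0], [0, -1, 2, 0], [-1, 0, 0, 2]].
The roots have two lengths (squared-length ratio 2:1); the short ones are alpha_{3}. The associated Dynkin diagram is a chain of 4 nodes with a double edge at one end; the terminal node there is the unique short simple root (B_4), so the type is B_4 (the algebra so(9)).

B_4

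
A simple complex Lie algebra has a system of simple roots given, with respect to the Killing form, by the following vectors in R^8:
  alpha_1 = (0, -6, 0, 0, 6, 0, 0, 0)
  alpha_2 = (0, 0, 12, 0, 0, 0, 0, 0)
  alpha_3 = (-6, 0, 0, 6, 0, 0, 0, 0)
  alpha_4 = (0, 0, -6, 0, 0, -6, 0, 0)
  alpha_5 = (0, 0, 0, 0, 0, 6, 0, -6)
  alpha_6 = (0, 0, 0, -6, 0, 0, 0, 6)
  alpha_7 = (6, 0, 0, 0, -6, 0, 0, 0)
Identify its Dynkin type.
type C_7

Compute the Cartan integers a_ij = 2(alpha_i, alpha_j)/(alpha_j, alpha_j); the resulting 7x7 Cartan matrix is
[[2, 0, 0, 0, 0, 0, -1], [0, 2, 0, -2, 0, 0, 0], [0, 0, 2, 0, 0, -1, -1], [0, -1, 0, 2, -1, 0, 0], [0, 0, 0, -1, 2, -1, 0], [0, 0, -1, 0, -1, 2, 0], [-1, 0, -1, 0, 0, 0, 2]].
The roots have two lengths (squared-length ratio 2:1); the short ones are alpha_{1,3,4,5,6,7}. The associated Dynkin diagram is a chain of 7 nodes with a double edge at one end; the terminal node there is the unique long simple root (C_7), so the type is C_7 (the algebra sp(14)).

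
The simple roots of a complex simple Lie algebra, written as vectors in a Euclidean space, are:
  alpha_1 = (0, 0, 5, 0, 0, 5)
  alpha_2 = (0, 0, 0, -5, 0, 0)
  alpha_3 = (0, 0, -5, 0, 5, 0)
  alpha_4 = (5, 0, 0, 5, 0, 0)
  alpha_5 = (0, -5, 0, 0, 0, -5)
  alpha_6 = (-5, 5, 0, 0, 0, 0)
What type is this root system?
B6

Compute the Cartan integers a_ij = 2(alpha_i, alpha_j)/(alpha_j, alpha_j); the resulting 6x6 Cartan matrix is
[[2, 0, -1, 0, -1, 0], [0, 2, 0, -1, 0, 0], [-1, 0, 2, 0, 0, 0], [0, -2, 0, 2, 0, -1], [-1, 0, 0, 0, 2, -1], [0, 0, 0, -1, -1, 2]].
The roots have two lengths (squared-length ratio 2:1); the short ones are alpha_{2}. The associated Dynkin diagram is a chain of 6 nodes with a double edge at one end; the terminal node there is the unique short simple root (B_6), so the type is B_6 (the algebra so(13)).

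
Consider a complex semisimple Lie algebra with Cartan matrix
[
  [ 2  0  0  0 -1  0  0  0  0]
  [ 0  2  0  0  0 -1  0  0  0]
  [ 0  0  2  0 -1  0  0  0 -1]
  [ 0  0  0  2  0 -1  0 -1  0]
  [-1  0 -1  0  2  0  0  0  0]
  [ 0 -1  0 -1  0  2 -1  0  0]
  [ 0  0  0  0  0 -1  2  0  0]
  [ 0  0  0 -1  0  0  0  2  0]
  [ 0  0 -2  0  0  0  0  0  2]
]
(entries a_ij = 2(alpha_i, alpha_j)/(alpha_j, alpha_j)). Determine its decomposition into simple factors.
C_4 + D_5

The diagram associated to this matrix has two connected components: the simple roots {alpha_1, alpha_3, alpha_5, alpha_9} form a chain of 4 nodes with a double edge at one end; the terminal node there is the unique long simple root (C_4), and {alpha_2, alpha_4, alpha_6, alpha_7, alpha_8} form a chain of 3 nodes with a fork of two nodes at one end (D_5). A semisimple Lie algebra decomposes uniquely as the direct sum of simple ideals, one per connected component of its Dynkin diagram, so g ≅ C_4 ⊕ D_5 (dimension 36 + 45 = 81).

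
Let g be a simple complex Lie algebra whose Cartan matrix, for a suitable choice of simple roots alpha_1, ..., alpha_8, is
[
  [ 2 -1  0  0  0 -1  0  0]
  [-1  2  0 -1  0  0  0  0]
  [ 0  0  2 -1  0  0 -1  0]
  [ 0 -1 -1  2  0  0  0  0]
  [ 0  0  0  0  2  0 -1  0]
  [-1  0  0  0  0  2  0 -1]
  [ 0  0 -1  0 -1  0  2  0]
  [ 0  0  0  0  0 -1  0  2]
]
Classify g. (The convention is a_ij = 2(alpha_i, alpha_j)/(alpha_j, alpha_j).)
A8

The matrix has rank 8 with 2's on the diagonal. Reading the off-diagonal entries as Dynkin edges (a single edge where a_ij = a_ji = -1; a double or triple edge where a_ij * a_ji = 2 or 3), the diagram is a chain of 8 nodes with single edges (A_8). One simple-root ordering that puts it in standard form is (alpha_8, alpha_6, alpha_1, alpha_2, alpha_4, alpha_3, alpha_7, alpha_5). So the algebra is type A_8, i.e. sl(9).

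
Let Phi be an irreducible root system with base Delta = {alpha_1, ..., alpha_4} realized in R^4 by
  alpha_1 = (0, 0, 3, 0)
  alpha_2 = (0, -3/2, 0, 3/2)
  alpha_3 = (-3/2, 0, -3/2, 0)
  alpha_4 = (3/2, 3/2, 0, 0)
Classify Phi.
C_4

Compute the Cartan integers a_ij = 2(alpha_i, alpha_j)/(alpha_j, alpha_j); the resulting 4x4 Cartan matrix is
[[2, 0, -2, 0], [0, 2, 0, -1], [-1, 0, 2, -1], [0, -1, -1, 2]].
The roots have two lengths (squared-length ratio 2:1); the short ones are alpha_{2,3,4}. The associated Dynkin diagram is a chain of 4 nodes with a double edge at one end; the terminal node there is the unique long simple root (C_4), so the type is C_4 (the algebra sp(8)).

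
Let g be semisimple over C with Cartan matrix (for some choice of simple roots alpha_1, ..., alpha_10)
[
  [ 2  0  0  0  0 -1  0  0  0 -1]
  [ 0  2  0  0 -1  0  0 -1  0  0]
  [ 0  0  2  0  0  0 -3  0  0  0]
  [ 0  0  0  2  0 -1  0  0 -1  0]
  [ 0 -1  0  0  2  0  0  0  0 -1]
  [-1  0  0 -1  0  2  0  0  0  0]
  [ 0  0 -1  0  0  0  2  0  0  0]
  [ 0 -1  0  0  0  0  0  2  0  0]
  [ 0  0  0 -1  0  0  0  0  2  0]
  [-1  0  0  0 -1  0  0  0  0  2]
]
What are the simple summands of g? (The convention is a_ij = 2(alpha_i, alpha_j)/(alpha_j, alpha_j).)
The diagram associated to this matrix has two connected components: the simple roots {alpha_1, alpha_2, alpha_4, alpha_5, alpha_6, alpha_8, alpha_9, alpha_10} form a chain of 8 nodes with single edges (A_8), and {alpha_3, alpha_7} form two nodes joined by a triple edge (G_2). A semisimple Lie algebra decomposes uniquely as the direct sum of simple ideals, one per connected component of its Dynkin diagram, so g ≅ A_8 ⊕ G_2 (dimension 80 + 14 = 94).

A_8 + G_2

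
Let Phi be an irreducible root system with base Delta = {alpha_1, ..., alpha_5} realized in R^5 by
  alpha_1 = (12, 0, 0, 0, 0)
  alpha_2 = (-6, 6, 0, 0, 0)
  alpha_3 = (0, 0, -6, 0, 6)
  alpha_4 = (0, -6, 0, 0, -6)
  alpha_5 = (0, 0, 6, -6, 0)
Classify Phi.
Compute the Cartan integers a_ij = 2(alpha_i, alpha_j)/(alpha_j, alpha_j); the resulting 5x5 Cartan matrix is
[[2, -2, 0, 0, 0], [-1, 2, 0, -1, 0], [0, 0, 2, -1, -1], [0, -1, -1, 2, 0], [0, 0, -1, 0, 2]].
The roots have two lengths (squared-length ratio 2:1); the short ones are alpha_{2,3,4,5}. The associated Dynkin diagram is a chain of 5 nodes with a double edge at one end; the terminal node there is the unique long simple root (C_5), so the type is C_5 (the algebra sp(10)).

C5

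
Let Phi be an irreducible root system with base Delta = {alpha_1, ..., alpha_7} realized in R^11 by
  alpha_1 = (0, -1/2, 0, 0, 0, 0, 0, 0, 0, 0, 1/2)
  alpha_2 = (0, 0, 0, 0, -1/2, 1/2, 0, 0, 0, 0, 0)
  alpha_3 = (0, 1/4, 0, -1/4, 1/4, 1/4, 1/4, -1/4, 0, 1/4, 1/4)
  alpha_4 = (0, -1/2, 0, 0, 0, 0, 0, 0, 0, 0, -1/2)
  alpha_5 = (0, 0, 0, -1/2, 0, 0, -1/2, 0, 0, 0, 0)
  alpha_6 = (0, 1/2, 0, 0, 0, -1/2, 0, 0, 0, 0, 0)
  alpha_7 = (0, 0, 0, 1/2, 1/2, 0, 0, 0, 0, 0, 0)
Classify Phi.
Compute the Cartan integers a_ij = 2(alpha_i, alpha_j)/(alpha_j, alpha_j); the resulting 7x7 Cartan matrix is
[[2, 0, 0, 0, 0, -1, 0], [0, 2, 0, 0, 0, -1, -1], [0, 0, 2, -1, 0, 0, 0], [0, 0, -1, 2, 0, -1, 0], [0, 0, 0, 0, 2, 0, -1], [-1, -1, 0, -1, 0, 2, 0], [0, -1, 0, 0, -1, 0, 2]].
All simple roots have the same length, so the diagram is simply laced. The associated Dynkin diagram is a chain of 6 nodes with one extra node attached to the third node from one end (E_7), so the type is E_7.

type E_7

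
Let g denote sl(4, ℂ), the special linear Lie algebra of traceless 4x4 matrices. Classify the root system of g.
A3

This is sl(4), which has dimension 4^2 - 1 = 15 and rank 4 - 1 = 3 (a Cartan subalgebra is the diagonal traceless matrices). In the classification of classical Lie algebras, the special linear algebra sl(n+1) has type A_n; here n = 3, so the Dynkin diagram is a chain of 3 nodes with single edges (A_3). Hence the type is A_3.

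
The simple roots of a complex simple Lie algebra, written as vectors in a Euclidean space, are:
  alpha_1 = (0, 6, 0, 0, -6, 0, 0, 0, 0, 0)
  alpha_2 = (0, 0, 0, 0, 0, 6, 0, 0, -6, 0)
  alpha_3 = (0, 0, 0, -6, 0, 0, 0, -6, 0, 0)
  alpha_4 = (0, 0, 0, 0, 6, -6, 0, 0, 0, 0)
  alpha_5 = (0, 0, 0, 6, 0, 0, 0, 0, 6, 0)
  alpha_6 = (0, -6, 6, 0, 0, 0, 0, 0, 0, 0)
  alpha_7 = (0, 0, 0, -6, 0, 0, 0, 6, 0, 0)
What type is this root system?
D7

Compute the Cartan integers a_ij = 2(alpha_i, alpha_j)/(alpha_j, alpha_j); the resulting 7x7 Cartan matrix is
[[2, 0, 0, -1, 0, -1, 0], [0, 2, 0, -1, -1, 0, 0], [0, 0, 2, 0, -1, 0, 0], [-1, -1, 0, 2, 0, 0, 0], [0, -1, -1, 0, 2, 0, -1], [-1, 0, 0, 0, 0, 2, 0], [0, 0, 0, 0, -1, 0, 2]].
All simple roots have the same length, so the diagram is simply laced. The associated Dynkin diagram is a chain of 5 nodes with a fork of two nodes at one end (D_7), so the type is D_7 (the algebra so(14)).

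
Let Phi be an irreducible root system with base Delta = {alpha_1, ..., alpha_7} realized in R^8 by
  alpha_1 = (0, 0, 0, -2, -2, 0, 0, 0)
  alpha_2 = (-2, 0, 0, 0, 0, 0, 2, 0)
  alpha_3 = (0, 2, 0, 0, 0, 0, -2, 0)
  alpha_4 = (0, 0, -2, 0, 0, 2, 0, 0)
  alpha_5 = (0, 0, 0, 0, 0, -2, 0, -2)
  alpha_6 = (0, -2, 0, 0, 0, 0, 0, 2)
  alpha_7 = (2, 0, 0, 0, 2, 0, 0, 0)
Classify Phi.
Compute the Cartan integers a_ij = 2(alpha_i, alpha_j)/(alpha_j, alpha_j); the resulting 7x7 Cartan matrix is
[[2, 0, 0, 0, 0, 0, -1], [0, 2, -1, 0, 0, 0, -1], [0, -1, 2, 0, 0, -1, 0], [0, 0, 0, 2, -1, 0, 0], [0, 0, 0, -1, 2, -1, 0], [0, 0, -1, 0, -1, 2, 0], [-1, -1, 0, 0, 0, 0, 2]].
All simple roots have the same length, so the diagram is simply laced. The associated Dynkin diagram is a chain of 7 nodes with single edges (A_7), so the type is A_7 (the algebra sl(8)).

A_7 (sl(8))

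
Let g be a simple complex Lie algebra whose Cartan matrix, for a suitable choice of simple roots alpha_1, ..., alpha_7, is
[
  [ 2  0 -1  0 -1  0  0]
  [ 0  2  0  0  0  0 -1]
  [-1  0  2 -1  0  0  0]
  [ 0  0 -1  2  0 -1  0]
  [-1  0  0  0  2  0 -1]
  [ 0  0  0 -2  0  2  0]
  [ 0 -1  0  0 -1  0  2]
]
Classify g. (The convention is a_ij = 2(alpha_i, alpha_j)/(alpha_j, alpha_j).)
C_7

The matrix has rank 7 with 2's on the diagonal. Reading the off-diagonal entries as Dynkin edges (a single edge where a_ij = a_ji = -1; a double or triple edge where a_ij * a_ji = 2 or 3), the diagram is a chain of 7 nodes with a double edge at one end; the terminal node there is the unique long simple root (C_7). One simple-root ordering that puts it in standard form is (alpha_2, alpha_7, alpha_5, alpha_1, alpha_3, alpha_4, alpha_6). So the algebra is type C_7, i.e. sp(14).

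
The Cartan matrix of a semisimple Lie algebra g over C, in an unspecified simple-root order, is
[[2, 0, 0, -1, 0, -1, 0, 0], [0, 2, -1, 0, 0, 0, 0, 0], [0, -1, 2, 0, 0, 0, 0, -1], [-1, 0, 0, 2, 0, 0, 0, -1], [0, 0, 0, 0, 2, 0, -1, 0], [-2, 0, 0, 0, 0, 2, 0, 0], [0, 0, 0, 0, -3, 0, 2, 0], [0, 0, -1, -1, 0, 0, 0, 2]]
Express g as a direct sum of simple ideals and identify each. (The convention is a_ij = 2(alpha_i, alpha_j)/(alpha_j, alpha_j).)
The diagram associated to this matrix has two connected components: the simple roots {alpha_1, alpha_2, alpha_3, alpha_4, alpha_6, alpha_8} form a chain of 6 nodes with a double edge at one end; the terminal node there is the unique long simple root (C_6), and {alpha_5, alpha_7} form two nodes joined by a triple edge (G_2). A semisimple Lie algebra decomposes uniquely as the direct sum of simple ideals, one per connected component of its Dynkin diagram, so g ≅ C_6 ⊕ G_2 (dimension 78 + 14 = 92).

C6 ⊕ G2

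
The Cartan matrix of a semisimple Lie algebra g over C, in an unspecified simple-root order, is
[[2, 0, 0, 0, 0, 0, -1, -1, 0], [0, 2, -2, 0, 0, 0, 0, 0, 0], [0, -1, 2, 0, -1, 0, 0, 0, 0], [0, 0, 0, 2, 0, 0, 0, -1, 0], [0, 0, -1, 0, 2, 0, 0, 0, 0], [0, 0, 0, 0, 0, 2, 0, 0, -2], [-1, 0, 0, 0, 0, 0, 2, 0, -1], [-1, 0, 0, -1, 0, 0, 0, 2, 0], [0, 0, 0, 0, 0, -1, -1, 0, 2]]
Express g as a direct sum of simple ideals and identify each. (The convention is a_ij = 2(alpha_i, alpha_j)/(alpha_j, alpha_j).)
type C_3 + type C_6

The diagram associated to this matrix has two connected components: the simple roots {alpha_2, alpha_3, alpha_5} form a chain of 3 nodes with a double edge at one end; the terminal node there is the unique long simple root (C_3), and {alpha_1, alpha_4, alpha_6, alpha_7, alpha_8, alpha_9} form a chain of 6 nodes with a double edge at one end; the terminal node there is the unique long simple root (C_6). A semisimple Lie algebra decomposes uniquely as the direct sum of simple ideals, one per connected component of its Dynkin diagram, so g ≅ C_3 ⊕ C_6 (dimension 21 + 78 = 99).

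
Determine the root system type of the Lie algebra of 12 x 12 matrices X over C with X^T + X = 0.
type D_6

This is so(12) with 12 even, which has dimension 12(12-1)/2 = 66 and rank 12/2 = 6. In the classification of classical Lie algebras, the orthogonal algebra so(2n) in an even number of variables has type D_n; here n = 6, so the Dynkin diagram is a chain of 4 nodes with a fork of two nodes at one end (D_6). Hence the type is D_6.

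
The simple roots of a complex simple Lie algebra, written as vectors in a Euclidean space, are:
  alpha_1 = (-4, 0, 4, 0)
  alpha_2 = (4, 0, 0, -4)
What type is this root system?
A_2 (sl(3))

Compute the Cartan integers a_ij = 2(alpha_i, alpha_j)/(alpha_j, alpha_j); the resulting 2x2 Cartan matrix is
[[2, -1], [-1, 2]].
All simple roots have the same length, so the diagram is simply laced. The associated Dynkin diagram is a chain of 2 nodes with single edges (A_2), so the type is A_2 (the algebra sl(3)).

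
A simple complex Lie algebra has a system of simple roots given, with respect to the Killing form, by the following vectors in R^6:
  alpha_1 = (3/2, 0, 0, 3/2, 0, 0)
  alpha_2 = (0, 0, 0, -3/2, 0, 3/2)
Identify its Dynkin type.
A_2

Compute the Cartan integers a_ij = 2(alpha_i, alpha_j)/(alpha_j, alpha_j); the resulting 2x2 Cartan matrix is
[[2, -1], [-1, 2]].
All simple roots have the same length, so the diagram is simply laced. The associated Dynkin diagram is a chain of 2 nodes with single edges (A_2), so the type is A_2 (the algebra sl(3)).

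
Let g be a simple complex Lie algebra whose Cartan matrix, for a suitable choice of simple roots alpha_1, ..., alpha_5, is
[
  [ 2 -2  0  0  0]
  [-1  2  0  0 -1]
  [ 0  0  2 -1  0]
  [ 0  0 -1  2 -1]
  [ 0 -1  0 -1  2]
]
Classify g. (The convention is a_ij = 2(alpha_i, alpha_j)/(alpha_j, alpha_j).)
The matrix has rank 5 with 2's on the diagonal. Reading the off-diagonal entries as Dynkin edges (a single edge where a_ij = a_ji = -1; a double or triple edge where a_ij * a_ji = 2 or 3), the diagram is a chain of 5 nodes with a double edge at one end; the terminal node there is the unique long simple root (C_5). One simple-root ordering that puts it in standard form is (alpha_3, alpha_4, alpha_5, alpha_2, alpha_1). So the algebra is type C_5, i.e. sp(10).

C_5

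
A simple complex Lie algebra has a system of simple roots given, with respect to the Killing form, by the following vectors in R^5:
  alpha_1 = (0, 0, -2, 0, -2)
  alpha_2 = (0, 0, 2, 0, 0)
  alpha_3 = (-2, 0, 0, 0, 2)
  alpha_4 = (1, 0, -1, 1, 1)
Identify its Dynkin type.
F_4

Compute the Cartan integers a_ij = 2(alpha_i, alpha_j)/(alpha_j, alpha_j); the resulting 4x4 Cartan matrix is
[[2, -2, -1, 0], [-1, 2, 0, -1], [-1, 0, 2, 0], [0, -1, 0, 2]].
The roots have two lengths (squared-length ratio 2:1); the short ones are alpha_{2,4}. The associated Dynkin diagram is a chain of 4 nodes with a double edge between the middle two (F_4), so the type is F_4.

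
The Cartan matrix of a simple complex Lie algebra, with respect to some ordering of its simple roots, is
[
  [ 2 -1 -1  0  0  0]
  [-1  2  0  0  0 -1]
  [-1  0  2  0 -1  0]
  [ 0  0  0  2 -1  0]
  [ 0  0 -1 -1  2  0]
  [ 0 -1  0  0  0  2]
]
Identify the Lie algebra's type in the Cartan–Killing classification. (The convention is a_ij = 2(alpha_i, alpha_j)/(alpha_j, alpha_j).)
The matrix has rank 6 with 2's on the diagonal. Reading the off-diagonal entries as Dynkin edges (a single edge where a_ij = a_ji = -1; a double or triple edge where a_ij * a_ji = 2 or 3), the diagram is a chain of 6 nodes with single edges (A_6). One simple-root ordering that puts it in standard form is (alpha_6, alpha_2, alpha_1, alpha_3, alpha_5, alpha_4). So the algebra is type A_6, i.e. sl(7).

A_6 (sl(7))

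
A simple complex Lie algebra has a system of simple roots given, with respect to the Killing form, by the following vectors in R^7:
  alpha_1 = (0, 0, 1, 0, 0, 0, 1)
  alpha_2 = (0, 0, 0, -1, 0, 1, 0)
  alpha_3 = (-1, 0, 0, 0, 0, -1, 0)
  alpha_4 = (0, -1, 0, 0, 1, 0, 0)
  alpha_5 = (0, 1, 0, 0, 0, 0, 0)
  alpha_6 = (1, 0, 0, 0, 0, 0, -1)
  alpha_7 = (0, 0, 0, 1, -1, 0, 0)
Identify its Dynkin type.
B7

Compute the Cartan integers a_ij = 2(alpha_i, alpha_j)/(alpha_j, alpha_j); the resulting 7x7 Cartan matrix is
[[2, 0, 0, 0, 0, -1, 0], [0, 2, -1, 0, 0, 0, -1], [0, -1, 2, 0, 0, -1, 0], [0, 0, 0, 2, -2, 0, -1], [0, 0, 0, -1, 2, 0, 0], [-1, 0, -1, 0, 0, 2, 0], [0, -1, 0, -1, 0, 0, 2]].
The roots have two lengths (squared-length ratio 2:1); the short ones are alpha_{5}. The associated Dynkin diagram is a chain of 7 nodes with a double edge at one end; the terminal node there is the unique short simple root (B_7), so the type is B_7 (the algebra so(15)).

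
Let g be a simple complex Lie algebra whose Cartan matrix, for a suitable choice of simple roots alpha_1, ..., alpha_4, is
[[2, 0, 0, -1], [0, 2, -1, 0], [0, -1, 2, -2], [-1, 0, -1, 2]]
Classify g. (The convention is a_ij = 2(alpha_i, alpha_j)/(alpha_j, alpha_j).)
type F_4

The matrix has rank 4 with 2's on the diagonal. Reading the off-diagonal entries as Dynkin edges (a single edge where a_ij = a_ji = -1; a double or triple edge where a_ij * a_ji = 2 or 3), the diagram is a chain of 4 nodes with a double edge between the middle two (F_4). One simple-root ordering that puts it in standard form is (alpha_2, alpha_3, alpha_4, alpha_1). So the algebra is type F_4.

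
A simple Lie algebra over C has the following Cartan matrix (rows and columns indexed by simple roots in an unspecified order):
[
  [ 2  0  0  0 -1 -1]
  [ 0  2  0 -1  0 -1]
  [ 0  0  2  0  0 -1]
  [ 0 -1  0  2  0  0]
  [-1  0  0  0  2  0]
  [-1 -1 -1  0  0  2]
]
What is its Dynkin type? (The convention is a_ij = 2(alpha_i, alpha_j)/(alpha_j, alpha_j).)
E_6

The matrix has rank 6 with 2's on the diagonal. Reading the off-diagonal entries as Dynkin edges (a single edge where a_ij = a_ji = -1; a double or triple edge where a_ij * a_ji = 2 or 3), the diagram is a chain of 5 nodes with one extra node attached to the third node from one end (E_6). One simple-root ordering that puts it in standard form is (alpha_5, alpha_3, alpha_1, alpha_6, alpha_2, alpha_4). So the algebra is type E_6.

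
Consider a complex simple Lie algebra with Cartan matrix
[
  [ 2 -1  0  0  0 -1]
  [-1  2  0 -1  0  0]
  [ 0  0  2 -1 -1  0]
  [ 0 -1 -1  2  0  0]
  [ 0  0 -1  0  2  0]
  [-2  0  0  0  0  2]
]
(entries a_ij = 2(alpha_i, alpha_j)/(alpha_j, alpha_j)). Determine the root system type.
C_6 (sp(12))

The matrix has rank 6 with 2's on the diagonal. Reading the off-diagonal entries as Dynkin edges (a single edge where a_ij = a_ji = -1; a double or triple edge where a_ij * a_ji = 2 or 3), the diagram is a chain of 6 nodes with a double edge at one end; the terminal node there is the unique long simple root (C_6). One simple-root ordering that puts it in standard form is (alpha_5, alpha_3, alpha_4, alpha_2, alpha_1, alpha_6). So the algebra is type C_6, i.e. sp(12).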